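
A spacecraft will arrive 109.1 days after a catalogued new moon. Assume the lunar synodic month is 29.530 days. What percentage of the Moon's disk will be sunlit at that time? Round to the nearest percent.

109.1/29.530 = 3.695 lunations, so 3 complete cycles and 20.51 d into the next.
Elongation θ = 360° × 20.51/29.530 ≈ 250.0°.
With cos θ = (-0.341), the lit fraction is (1 − (-0.341))/2 ≈ 0.671, so 67%.

67%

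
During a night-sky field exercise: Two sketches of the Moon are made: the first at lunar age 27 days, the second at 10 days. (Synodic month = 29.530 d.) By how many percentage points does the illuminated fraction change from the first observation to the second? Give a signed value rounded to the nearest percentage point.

+69 pp

First observation: θ = 360°·27/29.530 = 329.2°, so f = 0.071.
Second observation: θ = 121.9°, f = 0.764.
Δf = 0.764 − 0.071 = +0.694, i.e. +69 pp.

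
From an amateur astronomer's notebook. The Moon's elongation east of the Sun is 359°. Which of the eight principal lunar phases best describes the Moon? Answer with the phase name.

new moon

359° lies in the new moon sector of the 8-phase cycle.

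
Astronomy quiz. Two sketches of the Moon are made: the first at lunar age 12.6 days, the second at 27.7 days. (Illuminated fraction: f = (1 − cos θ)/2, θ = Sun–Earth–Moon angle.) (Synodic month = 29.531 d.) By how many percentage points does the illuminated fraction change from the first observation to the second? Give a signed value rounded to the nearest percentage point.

-91 percentage points

First observation: θ = 360°·12.6/29.531 = 153.6°, so f = 0.948.
Second observation: θ = 337.7°, f = 0.037.
Δf = 0.037 − 0.948 = -0.910, i.e. -91 pp.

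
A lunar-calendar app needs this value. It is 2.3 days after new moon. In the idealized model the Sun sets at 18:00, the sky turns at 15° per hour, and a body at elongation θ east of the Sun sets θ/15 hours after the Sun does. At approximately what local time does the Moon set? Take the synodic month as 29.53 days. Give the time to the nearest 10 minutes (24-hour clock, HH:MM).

The Moon has covered 2.3/29.53 of its cycle, so θ ≈ 360° × 2.3/29.53 = 28.0°.
Delay after the Sun = 28.0° / (15°/h) ≈ 1.87 h.
18:00 + 1.869 h ≈ 19:52 → 19:50 to the nearest ten minutes.

19:50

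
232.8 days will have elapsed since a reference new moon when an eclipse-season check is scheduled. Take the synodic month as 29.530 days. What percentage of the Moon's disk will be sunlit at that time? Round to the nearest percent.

232.8 d spans 7 complete synodic months (7 × 29.530 = 206.71 d) plus 26.09 d.
The Moon has covered 26.09/29.530 of its cycle, so θ ≈ 360° × 26.09/29.530 = 318.1°.
Illuminated fraction = (1 − cos 318.1°)/2 = (1 − 0.744)/2 ≈ 0.128, so 13%.

13%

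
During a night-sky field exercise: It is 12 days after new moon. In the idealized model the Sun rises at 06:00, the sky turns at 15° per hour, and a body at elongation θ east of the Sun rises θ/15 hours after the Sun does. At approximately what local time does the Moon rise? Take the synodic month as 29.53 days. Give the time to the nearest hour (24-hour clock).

Phase angle: θ = 360°·(12 d)/(29.53 d) = 146.3°.
At 15° of sky rotation per hour, 146.3° corresponds to a 9.75 h lag.
06:00 + 9.75 h ≈ 15:45 → 16:00 to the nearest hour.

16:00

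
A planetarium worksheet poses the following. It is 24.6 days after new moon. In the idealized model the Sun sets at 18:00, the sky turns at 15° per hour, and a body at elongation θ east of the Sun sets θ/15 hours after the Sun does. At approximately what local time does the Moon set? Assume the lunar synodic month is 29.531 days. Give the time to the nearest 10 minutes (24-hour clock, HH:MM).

Elongation θ = 360° × 24.6/29.531 ≈ 299.9°.
The Moon trails the Sun by θ/15 = 299.9/15 ≈ 19.99 hours.
18:00 + 19.993 h ≈ 14:00 → 14:00 to the nearest ten minutes.

14:00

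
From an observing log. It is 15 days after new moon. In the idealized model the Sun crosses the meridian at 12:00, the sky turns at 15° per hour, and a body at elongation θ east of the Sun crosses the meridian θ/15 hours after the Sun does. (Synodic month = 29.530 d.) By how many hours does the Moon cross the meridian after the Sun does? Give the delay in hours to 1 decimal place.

12.2 h

Phase angle: θ = 360°·(15 d)/(29.530 d) = 182.9°.
At 15° of sky rotation per hour, 182.9° corresponds to a 12.19 h lag.
So the Moon crosses the meridian 12.19 h after the Sun.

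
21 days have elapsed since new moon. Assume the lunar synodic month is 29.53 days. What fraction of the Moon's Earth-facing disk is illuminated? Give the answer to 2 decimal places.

Elongation θ = 360° × 21/29.53 ≈ 256.0°.
Illuminated fraction = (1 − cos 256.0°)/2 = (1 − (-0.242))/2 ≈ 0.621.

0.62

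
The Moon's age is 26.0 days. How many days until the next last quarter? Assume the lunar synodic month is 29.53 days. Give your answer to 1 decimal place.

25.7 days

Last quarter occurs at elongation 270°, i.e. at age 29.53 × 270/360 = 22.148 d.
Already past this cycle's last quarter; the next is at 22.148 + 29.53 = 51.678 d, so 51.678 − 26.0 = 25.678 days.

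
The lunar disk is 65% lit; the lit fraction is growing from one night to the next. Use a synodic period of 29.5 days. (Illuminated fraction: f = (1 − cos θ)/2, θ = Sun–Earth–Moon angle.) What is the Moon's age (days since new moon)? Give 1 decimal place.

8.8 days

From f = (1 − cos θ)/2: cos θ = 1 − 2×0.65 = -0.300; arccos → 107.5°.
Before full moon the principal value applies: θ = 107.5°.
That fraction of the synodic month is 107.5/360 × 29.5 d ≈ 8.81 d.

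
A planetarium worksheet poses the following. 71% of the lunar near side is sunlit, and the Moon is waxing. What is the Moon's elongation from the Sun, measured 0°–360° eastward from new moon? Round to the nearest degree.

115°

From f = (1 − cos θ)/2: cos θ = 1 − 2×0.71 = -0.420; arccos → 114.8°.
Before full moon the principal value applies: θ = 114.8°.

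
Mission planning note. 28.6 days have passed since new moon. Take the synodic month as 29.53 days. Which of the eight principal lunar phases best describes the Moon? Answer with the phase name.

new moon

θ ≈ 360° × 28.6/29.53 = 349°, which falls in the new moon sector.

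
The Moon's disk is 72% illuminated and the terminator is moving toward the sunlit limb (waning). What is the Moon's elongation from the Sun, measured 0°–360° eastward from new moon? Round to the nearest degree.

Invert f = (1 − cos θ)/2 to get cos θ = 1 − 2(0.72) = -0.440, hence θ₀ = arccos -0.440 = 116.1°.
Waning ⇒ past full, so θ = 360° − 116.1° = 243.9°.

244°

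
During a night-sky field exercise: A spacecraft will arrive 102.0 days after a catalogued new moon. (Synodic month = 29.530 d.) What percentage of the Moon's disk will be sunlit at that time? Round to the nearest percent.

98%

102.0 d spans 3 complete synodic months (3 × 29.530 = 88.59 d) plus 13.41 d.
Phase angle: θ = 360°·(13.41 d)/(29.530 d) = 163.5°.
cos 163.5° = (-0.959), so f = (1 − (-0.959))/2 = 0.979, so 98%.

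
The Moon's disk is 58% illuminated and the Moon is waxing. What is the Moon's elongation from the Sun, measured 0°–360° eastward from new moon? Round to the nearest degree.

99°

Invert f = (1 − cos θ)/2 to get cos θ = 1 − 2(0.58) = -0.160, hence θ₀ = arccos -0.160 = 99.2°.
The Moon is waxing (0°–180°), so θ = 99.2° directly.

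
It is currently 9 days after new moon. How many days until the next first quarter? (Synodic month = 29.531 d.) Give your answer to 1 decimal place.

27.9 days

First quarter is 0.25 of the way through the cycle: age 0.25 × 29.531 = 7.383 d.
This lunation's first quarter (7.383 d) has passed, so add one period: 36.914 − 9 = 27.914 days.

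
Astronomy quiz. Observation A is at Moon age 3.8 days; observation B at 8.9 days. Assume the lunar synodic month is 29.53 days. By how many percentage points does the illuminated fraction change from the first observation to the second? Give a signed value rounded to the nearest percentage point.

+50 pp

θ₁ = 360° × 3.8/29.53 = 46.3°, f₁ = (1 − cos θ₁)/2 = 0.155.
θ₂ = 360° × 8.9/29.53 = 108.5°, f₂ = (1 − cos θ₂)/2 = 0.659.
Change = f₂ − f₁ = +0.504 → +50 percentage points.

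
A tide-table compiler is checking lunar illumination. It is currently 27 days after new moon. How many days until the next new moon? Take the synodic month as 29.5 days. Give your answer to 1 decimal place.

One full lunation from the last new moon is 29.5 d; remaining = 29.5 − 27 = 2.500 d.

2.5 days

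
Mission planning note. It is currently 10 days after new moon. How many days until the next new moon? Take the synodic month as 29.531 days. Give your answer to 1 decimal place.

19.5 days

The next new moon completes the synodic month: 29.531 − 10 = 19.531 days.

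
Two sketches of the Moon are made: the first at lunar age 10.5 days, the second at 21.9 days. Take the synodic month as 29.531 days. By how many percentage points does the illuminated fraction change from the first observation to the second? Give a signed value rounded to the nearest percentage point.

First observation: θ = 360°·10.5/29.531 = 128.0°, so f = 0.808.
Second observation: θ = 267.0°, f = 0.526.
Δf = 0.526 − 0.808 = -0.281, i.e. -28 pp.

-28 pp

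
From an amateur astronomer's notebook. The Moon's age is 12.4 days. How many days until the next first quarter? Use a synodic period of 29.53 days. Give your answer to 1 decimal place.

First quarter occurs at elongation 90°, i.e. at age 29.53 × 90/360 = 7.383 d.
This lunation's first quarter (7.383 d) has passed, so add one period: 36.913 − 12.4 = 24.513 days.

24.5 days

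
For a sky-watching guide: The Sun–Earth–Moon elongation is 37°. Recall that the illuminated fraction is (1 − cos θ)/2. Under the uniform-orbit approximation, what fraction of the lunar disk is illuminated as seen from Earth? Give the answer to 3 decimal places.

cos 37° = 0.799, so f = (1 − 0.799)/2 = 0.101.

0.101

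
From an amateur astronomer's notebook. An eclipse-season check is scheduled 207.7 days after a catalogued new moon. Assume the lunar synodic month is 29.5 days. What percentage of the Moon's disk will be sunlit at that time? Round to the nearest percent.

2%

207.7 d spans 7 complete synodic months (7 × 29.5 = 206.50 d) plus 1.20 d.
Phase angle: θ = 360°·(1.20 d)/(29.5 d) = 14.6°.
Illuminated fraction = (1 − cos 14.6°)/2 = (1 − 0.968)/2 ≈ 0.016, so 2%.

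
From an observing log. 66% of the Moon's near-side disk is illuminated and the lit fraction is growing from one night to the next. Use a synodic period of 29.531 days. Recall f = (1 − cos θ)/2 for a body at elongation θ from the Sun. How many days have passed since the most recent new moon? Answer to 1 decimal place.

Invert f = (1 − cos θ)/2 to get cos θ = 1 − 2(0.66) = -0.320, hence θ₀ = arccos -0.320 = 108.7°.
Waxing ⇒ before full, so θ = 108.7°.
At 360°/29.531 d per day, 108.7° corresponds to 8.91 days.

8.9 days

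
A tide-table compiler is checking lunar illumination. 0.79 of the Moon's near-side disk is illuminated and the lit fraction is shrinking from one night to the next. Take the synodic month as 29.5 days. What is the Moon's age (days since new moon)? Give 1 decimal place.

19.2 days

From f = (1 − cos θ)/2: cos θ = 1 − 2×0.79 = -0.580; arccos → 125.5°.
Waning ⇒ past full, so θ = 360° − 125.5° = 234.5°.
Age = 29.5 × 234.5°/360° ≈ 19.22 days.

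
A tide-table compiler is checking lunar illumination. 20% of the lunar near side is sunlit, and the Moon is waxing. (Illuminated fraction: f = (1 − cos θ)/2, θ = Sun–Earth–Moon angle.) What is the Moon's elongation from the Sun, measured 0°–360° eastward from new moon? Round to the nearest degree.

53°

Invert f = (1 − cos θ)/2 to get cos θ = 1 − 2(0.20) = 0.600, hence θ₀ = arccos 0.600 = 53.1°.
The Moon is waxing (0°–180°), so θ = 53.1° directly.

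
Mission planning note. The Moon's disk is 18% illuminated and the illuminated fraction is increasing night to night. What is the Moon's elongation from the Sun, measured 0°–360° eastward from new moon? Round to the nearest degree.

Invert f = (1 − cos θ)/2 to get cos θ = 1 − 2(0.18) = 0.640, hence θ₀ = arccos 0.640 = 50.2°.
The Moon is waxing (0°–180°), so θ = 50.2° directly.

50°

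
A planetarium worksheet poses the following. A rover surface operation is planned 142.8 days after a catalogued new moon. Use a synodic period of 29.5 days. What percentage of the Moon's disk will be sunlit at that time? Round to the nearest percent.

142.8/29.5 = 4.841 lunations, so 4 complete cycles and 24.80 d into the next.
Elongation θ = 360° × 24.80/29.5 ≈ 302.6°.
cos 302.6° = 0.539, so f = (1 − 0.539)/2 = 0.230, so 23%.

23%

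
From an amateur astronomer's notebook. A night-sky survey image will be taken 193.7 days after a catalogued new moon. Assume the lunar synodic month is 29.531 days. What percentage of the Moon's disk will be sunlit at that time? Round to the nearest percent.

193.7/29.531 = 6.559 lunations, so 6 complete cycles and 16.51 d into the next.
Phase angle: θ = 360°·(16.51 d)/(29.531 d) = 201.3°.
cos 201.3° = (-0.932), so f = (1 − (-0.932))/2 = 0.966, so 97%.

97%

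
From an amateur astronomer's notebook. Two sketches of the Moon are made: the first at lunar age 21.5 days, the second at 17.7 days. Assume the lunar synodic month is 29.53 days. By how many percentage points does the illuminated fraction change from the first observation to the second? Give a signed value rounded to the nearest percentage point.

+34 percentage points

θ₁ = 360° × 21.5/29.53 = 262.1°, f₁ = (1 − cos θ₁)/2 = 0.569.
θ₂ = 360° × 17.7/29.53 = 215.8°, f₂ = (1 − cos θ₂)/2 = 0.906.
Change = f₂ − f₁ = +0.337 → +34 percentage points.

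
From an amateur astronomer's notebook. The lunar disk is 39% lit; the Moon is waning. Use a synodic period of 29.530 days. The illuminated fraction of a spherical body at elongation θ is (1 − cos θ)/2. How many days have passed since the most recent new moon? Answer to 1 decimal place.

23.2 days

cos θ = 1 − 2f = 0.220, giving a principal value of 77.3°.
Waning ⇒ past full, so θ = 360° − 77.3° = 282.7°.
Age = 29.530 × 282.7°/360° ≈ 23.19 days.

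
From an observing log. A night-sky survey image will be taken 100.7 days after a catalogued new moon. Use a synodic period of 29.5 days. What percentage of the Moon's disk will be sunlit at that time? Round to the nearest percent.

Reduce mod P: 100.7 − 3×29.5 = 12.20 d into the current lunation.
The Moon has covered 12.20/29.5 of its cycle, so θ ≈ 360° × 12.20/29.5 = 148.9°.
With cos θ = (-0.856), the lit fraction is (1 − (-0.856))/2 ≈ 0.928, so 93%.

93%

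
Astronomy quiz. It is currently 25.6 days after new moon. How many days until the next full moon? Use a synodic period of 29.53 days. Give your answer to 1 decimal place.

Full moon is 0.5 of the way through the cycle: age 0.5 × 29.53 = 14.765 d.
Already past this cycle's full moon; the next is at 14.765 + 29.53 = 44.295 d, so 44.295 − 25.6 = 18.695 days.

18.7 days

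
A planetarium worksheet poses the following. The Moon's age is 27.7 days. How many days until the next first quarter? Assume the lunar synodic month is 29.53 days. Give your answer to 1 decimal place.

9.2 days

First quarter is 0.25 of the way through the cycle: age 0.25 × 29.53 = 7.383 d.
This lunation's first quarter (7.383 d) has passed, so add one period: 36.913 − 27.7 = 9.213 days.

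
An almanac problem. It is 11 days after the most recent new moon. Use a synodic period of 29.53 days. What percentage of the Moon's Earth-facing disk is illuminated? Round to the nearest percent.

85%

Elongation θ = 360° × 11/29.53 ≈ 134.1°.
Illuminated fraction = (1 − cos 134.1°)/2 = (1 − (-0.696))/2 ≈ 0.848, so 85%.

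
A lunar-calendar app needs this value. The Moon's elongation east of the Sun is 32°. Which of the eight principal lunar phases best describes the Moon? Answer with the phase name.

waxing crescent

The waxing crescent sector spans roughly 22°–68°; 32° falls inside it.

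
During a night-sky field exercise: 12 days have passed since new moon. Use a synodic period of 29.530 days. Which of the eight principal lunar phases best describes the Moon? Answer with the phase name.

At 12/29.530 of the cycle, θ ≈ 146° — the waxing gibbous range.

waxing gibbous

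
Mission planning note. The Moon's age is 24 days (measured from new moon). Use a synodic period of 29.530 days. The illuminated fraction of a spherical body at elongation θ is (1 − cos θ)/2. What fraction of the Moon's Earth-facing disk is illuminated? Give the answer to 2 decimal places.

0.31

The Moon has covered 24/29.530 of its cycle, so θ ≈ 360° × 24/29.530 = 292.6°.
With cos θ = 0.384, the lit fraction is (1 − 0.384)/2 ≈ 0.308.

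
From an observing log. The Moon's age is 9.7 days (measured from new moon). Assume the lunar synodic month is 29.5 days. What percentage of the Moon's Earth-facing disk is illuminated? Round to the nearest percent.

The Moon has covered 9.7/29.5 of its cycle, so θ ≈ 360° × 9.7/29.5 = 118.4°.
cos 118.4° = (-0.475), so f = (1 − (-0.475))/2 = 0.738, so 74%.

74%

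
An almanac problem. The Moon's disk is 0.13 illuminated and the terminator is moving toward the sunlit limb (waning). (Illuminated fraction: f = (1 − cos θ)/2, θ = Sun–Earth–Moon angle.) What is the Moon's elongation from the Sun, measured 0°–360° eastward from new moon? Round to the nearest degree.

From f = (1 − cos θ)/2: cos θ = 1 − 2×0.13 = 0.740; arccos → 42.3°.
Waning ⇒ past full, so θ = 360° − 42.3° = 317.7°.

318°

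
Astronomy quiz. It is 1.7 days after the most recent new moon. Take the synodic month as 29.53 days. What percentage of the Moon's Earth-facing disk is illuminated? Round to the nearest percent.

Phase angle: θ = 360°·(1.7 d)/(29.53 d) = 20.7°.
With cos θ = 0.935, the lit fraction is (1 − 0.935)/2 ≈ 0.032, so 3%.

3%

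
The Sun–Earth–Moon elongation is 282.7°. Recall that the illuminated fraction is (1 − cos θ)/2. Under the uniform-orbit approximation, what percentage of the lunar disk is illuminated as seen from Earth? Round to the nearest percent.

39%

Half-versine of 282.7°: (1 − 0.220)/2 = 0.390, i.e. 39%.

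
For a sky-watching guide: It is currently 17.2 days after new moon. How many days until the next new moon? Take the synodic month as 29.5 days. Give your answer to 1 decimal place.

The next new moon completes the synodic month: 29.5 − 17.2 = 12.300 days.

12.3 days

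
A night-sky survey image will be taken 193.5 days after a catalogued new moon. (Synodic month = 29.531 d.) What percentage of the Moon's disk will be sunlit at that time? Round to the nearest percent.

193.5 d spans 6 complete synodic months (6 × 29.531 = 177.19 d) plus 16.31 d.
Elongation θ = 360° × 16.31/29.531 ≈ 198.9°.
cos 198.9° = (-0.946), so f = (1 − (-0.946))/2 = 0.973, so 97%.

97%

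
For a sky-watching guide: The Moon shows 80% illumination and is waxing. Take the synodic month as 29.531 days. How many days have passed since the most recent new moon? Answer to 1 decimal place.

From f = (1 − cos θ)/2: cos θ = 1 − 2×0.80 = -0.600; arccos → 126.9°.
The Moon is waxing (0°–180°), so θ = 126.9° directly.
At 360°/29.531 d per day, 126.9° corresponds to 10.41 days.

10.4 days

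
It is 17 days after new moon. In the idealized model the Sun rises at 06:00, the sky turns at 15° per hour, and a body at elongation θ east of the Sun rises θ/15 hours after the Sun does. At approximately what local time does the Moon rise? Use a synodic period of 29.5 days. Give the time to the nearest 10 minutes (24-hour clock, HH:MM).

The Moon has covered 17/29.5 of its cycle, so θ ≈ 360° × 17/29.5 = 207.5°.
Delay after the Sun = 207.5° / (15°/h) ≈ 13.83 h.
06:00 + 13.831 h ≈ 19:50 → 19:50 to the nearest ten minutes.

19:50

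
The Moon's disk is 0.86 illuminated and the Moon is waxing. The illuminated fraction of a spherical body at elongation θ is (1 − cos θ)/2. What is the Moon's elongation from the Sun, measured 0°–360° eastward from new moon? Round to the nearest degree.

136°

From f = (1 − cos θ)/2: cos θ = 1 − 2×0.86 = -0.720; arccos → 136.1°.
The Moon is waxing (0°–180°), so θ = 136.1° directly.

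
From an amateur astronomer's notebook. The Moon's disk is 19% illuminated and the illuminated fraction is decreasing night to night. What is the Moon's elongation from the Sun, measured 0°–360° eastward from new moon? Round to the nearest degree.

Invert f = (1 − cos θ)/2 to get cos θ = 1 − 2(0.19) = 0.620, hence θ₀ = arccos 0.620 = 51.7°.
Waning ⇒ past full, so θ = 360° − 51.7° = 308.3°.

308°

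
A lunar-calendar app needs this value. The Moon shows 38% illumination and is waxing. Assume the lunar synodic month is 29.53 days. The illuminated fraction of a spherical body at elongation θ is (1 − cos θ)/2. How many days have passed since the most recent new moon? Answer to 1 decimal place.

Invert f = (1 − cos θ)/2 to get cos θ = 1 − 2(0.38) = 0.240, hence θ₀ = arccos 0.240 = 76.1°.
Waxing ⇒ before full, so θ = 76.1°.
Age = 29.53 × 76.1°/360° ≈ 6.24 days.

6.2 days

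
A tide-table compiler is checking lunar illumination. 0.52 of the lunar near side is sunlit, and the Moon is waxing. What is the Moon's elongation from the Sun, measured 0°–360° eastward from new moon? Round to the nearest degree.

cos θ = 1 − 2f = -0.040, giving a principal value of 92.3°.
The Moon is waxing (0°–180°), so θ = 92.3° directly.

92°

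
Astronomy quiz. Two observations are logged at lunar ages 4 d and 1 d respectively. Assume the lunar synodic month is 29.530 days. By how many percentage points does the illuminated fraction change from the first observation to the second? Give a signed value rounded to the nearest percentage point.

First observation: θ = 360°·4/29.530 = 48.8°, so f = 0.170.
Second observation: θ = 12.2°, f = 0.011.
Δf = 0.011 − 0.170 = -0.159, i.e. -16 pp.

-16 percentage points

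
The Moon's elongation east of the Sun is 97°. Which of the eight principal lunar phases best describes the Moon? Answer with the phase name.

first quarter

97° lies in the first quarter sector of the 8-phase cycle.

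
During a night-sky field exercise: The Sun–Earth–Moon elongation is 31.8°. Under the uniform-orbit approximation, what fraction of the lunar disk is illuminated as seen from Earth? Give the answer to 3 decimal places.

cos 31.8° = 0.850, so f = (1 − 0.850)/2 = 0.075.

0.075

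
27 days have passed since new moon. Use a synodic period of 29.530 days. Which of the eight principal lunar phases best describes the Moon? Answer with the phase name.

waning crescent

At 27/29.530 of the cycle, θ ≈ 329° — the waning crescent range.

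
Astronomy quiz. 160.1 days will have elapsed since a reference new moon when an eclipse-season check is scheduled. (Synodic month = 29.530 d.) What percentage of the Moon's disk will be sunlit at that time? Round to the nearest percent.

94%

Reduce mod P: 160.1 − 5×29.530 = 12.45 d into the current lunation.
The Moon has covered 12.45/29.530 of its cycle, so θ ≈ 360° × 12.45/29.530 = 151.8°.
With cos θ = (-0.881), the lit fraction is (1 − (-0.881))/2 ≈ 0.941, so 94%.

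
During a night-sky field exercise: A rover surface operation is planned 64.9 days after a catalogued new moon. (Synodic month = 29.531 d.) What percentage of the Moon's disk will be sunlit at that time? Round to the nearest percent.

34%

64.9 d spans 2 complete synodic months (2 × 29.531 = 59.06 d) plus 5.84 d.
The Moon has covered 5.84/29.531 of its cycle, so θ ≈ 360° × 5.84/29.531 = 71.2°.
cos 71.2° = 0.323, so f = (1 − 0.323)/2 = 0.339, so 34%.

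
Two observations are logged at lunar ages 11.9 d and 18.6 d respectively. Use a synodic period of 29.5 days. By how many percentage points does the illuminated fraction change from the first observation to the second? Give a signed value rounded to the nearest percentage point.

-7 percentage points

First observation: θ = 360°·11.9/29.5 = 145.2°, so f = 0.911.
Second observation: θ = 227.0°, f = 0.841.
Δf = 0.841 − 0.911 = -0.070, i.e. -7 pp.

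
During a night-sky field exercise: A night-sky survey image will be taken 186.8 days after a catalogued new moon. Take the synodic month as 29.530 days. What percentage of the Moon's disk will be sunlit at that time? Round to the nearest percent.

73%

Reduce mod P: 186.8 − 6×29.530 = 9.62 d into the current lunation.
The Moon has covered 9.62/29.530 of its cycle, so θ ≈ 360° × 9.62/29.530 = 117.3°.
Illuminated fraction = (1 − cos 117.3°)/2 = (1 − (-0.458))/2 ≈ 0.729, so 73%.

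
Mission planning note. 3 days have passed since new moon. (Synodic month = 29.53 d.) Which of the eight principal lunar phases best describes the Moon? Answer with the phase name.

At 3/29.53 of the cycle, θ ≈ 37° — the waxing crescent range.

waxing crescent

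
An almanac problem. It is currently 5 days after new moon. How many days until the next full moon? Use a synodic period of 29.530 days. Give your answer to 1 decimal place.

Full moon is 0.5 of the way through the cycle: age 0.5 × 29.530 = 14.765 d.
That is 14.765 − 5 = 9.765 days ahead.

9.8 days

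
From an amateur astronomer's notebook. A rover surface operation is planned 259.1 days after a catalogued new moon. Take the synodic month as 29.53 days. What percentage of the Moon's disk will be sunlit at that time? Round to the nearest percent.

259.1 d spans 8 complete synodic months (8 × 29.53 = 236.24 d) plus 22.86 d.
Phase angle: θ = 360°·(22.86 d)/(29.53 d) = 278.7°.
cos 278.7° = 0.151, so f = (1 − 0.151)/2 = 0.424, so 42%.

42%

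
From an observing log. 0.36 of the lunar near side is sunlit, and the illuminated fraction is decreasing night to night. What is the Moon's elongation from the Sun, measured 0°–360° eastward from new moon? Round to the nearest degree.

286°

cos θ = 1 − 2f = 0.280, giving a principal value of 73.7°.
Waning ⇒ past full, so θ = 360° − 73.7° = 286.3°.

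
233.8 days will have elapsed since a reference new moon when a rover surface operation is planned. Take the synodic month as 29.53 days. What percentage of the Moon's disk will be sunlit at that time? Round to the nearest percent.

Reduce mod P: 233.8 − 7×29.53 = 27.09 d into the current lunation.
The Moon has covered 27.09/29.53 of its cycle, so θ ≈ 360° × 27.09/29.53 = 330.3°.
Illuminated fraction = (1 − cos 330.3°)/2 = (1 − 0.868)/2 ≈ 0.066, so 7%.

7%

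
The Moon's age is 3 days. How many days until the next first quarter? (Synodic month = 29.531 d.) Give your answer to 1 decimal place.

4.4 days

First quarter occurs at elongation 90°, i.e. at age 29.531 × 90/360 = 7.383 d.
So 4.383 days remain (7.383 − 3).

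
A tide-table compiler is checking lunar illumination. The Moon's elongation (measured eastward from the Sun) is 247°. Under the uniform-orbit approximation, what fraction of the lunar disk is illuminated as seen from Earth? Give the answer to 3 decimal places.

0.695

Half-versine of 247°: (1 − (-0.391))/2 = 0.695.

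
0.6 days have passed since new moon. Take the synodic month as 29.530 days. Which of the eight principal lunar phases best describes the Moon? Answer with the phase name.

At 0.6/29.530 of the cycle, θ ≈ 7° — the new moon range.

new moon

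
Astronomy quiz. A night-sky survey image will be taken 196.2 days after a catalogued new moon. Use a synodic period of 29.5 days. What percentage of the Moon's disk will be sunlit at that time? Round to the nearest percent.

79%

196.2 d spans 6 complete synodic months (6 × 29.5 = 177.00 d) plus 19.20 d.
Elongation θ = 360° × 19.20/29.5 ≈ 234.3°.
cos 234.3° = (-0.583), so f = (1 − (-0.583))/2 = 0.792, so 79%.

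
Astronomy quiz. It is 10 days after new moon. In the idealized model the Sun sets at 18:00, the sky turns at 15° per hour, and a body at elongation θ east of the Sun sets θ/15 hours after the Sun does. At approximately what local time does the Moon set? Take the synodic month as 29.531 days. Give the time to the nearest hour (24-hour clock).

02:00

The Moon has covered 10/29.531 of its cycle, so θ ≈ 360° × 10/29.531 = 121.9°.
Delay after the Sun = 121.9° / (15°/h) ≈ 8.13 h.
18:00 + 8.13 h ≈ 02:08 → 02:00 to the nearest hour.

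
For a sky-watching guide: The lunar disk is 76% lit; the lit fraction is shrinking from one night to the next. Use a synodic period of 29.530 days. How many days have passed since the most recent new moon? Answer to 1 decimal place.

19.6 days

Invert f = (1 − cos θ)/2 to get cos θ = 1 − 2(0.76) = -0.520, hence θ₀ = arccos -0.520 = 121.3°.
Waning ⇒ past full, so θ = 360° − 121.3° = 238.7°.
At 360°/29.530 d per day, 238.7° corresponds to 19.58 days.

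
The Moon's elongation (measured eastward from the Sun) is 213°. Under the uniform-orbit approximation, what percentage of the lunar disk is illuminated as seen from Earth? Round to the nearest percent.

92%

Half-versine of 213°: (1 − (-0.839))/2 = 0.919, i.e. 92%.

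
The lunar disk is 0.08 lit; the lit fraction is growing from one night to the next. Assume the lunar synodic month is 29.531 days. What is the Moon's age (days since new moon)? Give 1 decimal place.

From f = (1 − cos θ)/2: cos θ = 1 − 2×0.08 = 0.840; arccos → 32.9°.
Waxing ⇒ before full, so θ = 32.9°.
That fraction of the synodic month is 32.9/360 × 29.531 d ≈ 2.70 d.

2.7 days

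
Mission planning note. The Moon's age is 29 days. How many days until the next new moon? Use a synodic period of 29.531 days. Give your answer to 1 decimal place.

0.5 days

The next new moon completes the synodic month: 29.531 − 29 = 0.531 days.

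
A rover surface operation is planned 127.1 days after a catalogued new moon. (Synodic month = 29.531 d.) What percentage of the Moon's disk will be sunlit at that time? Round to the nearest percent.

67%

127.1/29.531 = 4.304 lunations, so 4 complete cycles and 8.98 d into the next.
The Moon has covered 8.98/29.531 of its cycle, so θ ≈ 360° × 8.98/29.531 = 109.4°.
Illuminated fraction = (1 − cos 109.4°)/2 = (1 − (-0.333))/2 ≈ 0.666, so 67%.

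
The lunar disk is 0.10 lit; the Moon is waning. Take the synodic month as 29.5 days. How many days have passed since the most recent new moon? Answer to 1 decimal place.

26.5 days

cos θ = 1 − 2f = 0.800, giving a principal value of 36.9°.
Waning ⇒ past full, so θ = 360° − 36.9° = 323.1°.
Age = 29.5 × 323.1°/360° ≈ 26.48 days.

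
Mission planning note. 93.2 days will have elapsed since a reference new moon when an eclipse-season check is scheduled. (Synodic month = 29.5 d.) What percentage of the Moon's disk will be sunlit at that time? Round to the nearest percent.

93.2/29.5 = 3.159 lunations, so 3 complete cycles and 4.70 d into the next.
The Moon has covered 4.70/29.5 of its cycle, so θ ≈ 360° × 4.70/29.5 = 57.4°.
cos 57.4° = 0.539, so f = (1 − 0.539)/2 = 0.230, so 23%.

23%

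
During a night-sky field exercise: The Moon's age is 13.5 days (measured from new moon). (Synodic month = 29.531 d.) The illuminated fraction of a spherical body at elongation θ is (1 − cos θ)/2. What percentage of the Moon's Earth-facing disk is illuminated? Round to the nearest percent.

The Moon has covered 13.5/29.531 of its cycle, so θ ≈ 360° × 13.5/29.531 = 164.6°.
Illuminated fraction = (1 − cos 164.6°)/2 = (1 − (-0.964))/2 ≈ 0.982, so 98%.

98%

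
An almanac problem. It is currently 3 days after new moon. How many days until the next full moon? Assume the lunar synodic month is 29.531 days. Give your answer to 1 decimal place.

Full moon is 0.5 of the way through the cycle: age 0.5 × 29.531 = 14.765 d.
So 11.765 days remain (14.765 − 3).

11.8 days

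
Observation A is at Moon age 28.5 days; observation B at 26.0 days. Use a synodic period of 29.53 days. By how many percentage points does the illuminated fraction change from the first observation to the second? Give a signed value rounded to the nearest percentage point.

First observation: θ = 360°·28.5/29.53 = 347.4°, so f = 0.012.
Second observation: θ = 317.0°, f = 0.135.
Δf = 0.135 − 0.012 = +0.123, i.e. +12 pp.

+12 pp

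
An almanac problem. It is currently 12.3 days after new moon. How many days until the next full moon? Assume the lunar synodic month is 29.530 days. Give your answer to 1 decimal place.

Full moon is 0.5 of the way through the cycle: age 0.5 × 29.530 = 14.765 d.
That is 14.765 − 12.3 = 2.465 days ahead.

2.5 days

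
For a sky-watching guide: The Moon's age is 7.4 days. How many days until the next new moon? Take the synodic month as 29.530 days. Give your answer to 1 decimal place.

22.1 days

One full lunation from the last new moon is 29.530 d; remaining = 29.530 − 7.4 = 22.130 d.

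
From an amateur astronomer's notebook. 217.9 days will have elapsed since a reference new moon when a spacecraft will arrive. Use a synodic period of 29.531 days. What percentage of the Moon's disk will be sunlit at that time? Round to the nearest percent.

217.9 d spans 7 complete synodic months (7 × 29.531 = 206.72 d) plus 11.18 d.
The Moon has covered 11.18/29.531 of its cycle, so θ ≈ 360° × 11.18/29.531 = 136.3°.
With cos θ = (-0.723), the lit fraction is (1 − (-0.723))/2 ≈ 0.862, so 86%.

86%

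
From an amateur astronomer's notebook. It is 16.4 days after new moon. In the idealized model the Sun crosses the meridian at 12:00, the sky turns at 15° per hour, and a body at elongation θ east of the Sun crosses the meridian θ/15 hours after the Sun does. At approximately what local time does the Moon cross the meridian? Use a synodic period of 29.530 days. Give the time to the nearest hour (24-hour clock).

01:00

The Moon has covered 16.4/29.530 of its cycle, so θ ≈ 360° × 16.4/29.530 = 199.9°.
The Moon trails the Sun by θ/15 = 199.9/15 ≈ 13.33 hours.
12:00 + 13.33 h ≈ 01:20 → 01:00 to the nearest hour.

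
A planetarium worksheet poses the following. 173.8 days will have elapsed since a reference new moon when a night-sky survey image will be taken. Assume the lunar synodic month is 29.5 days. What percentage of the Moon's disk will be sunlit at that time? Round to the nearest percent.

173.8 d spans 5 complete synodic months (5 × 29.5 = 147.50 d) plus 26.30 d.
Phase angle: θ = 360°·(26.30 d)/(29.5 d) = 320.9°.
With cos θ = 0.777, the lit fraction is (1 − 0.777)/2 ≈ 0.112, so 11%.

11%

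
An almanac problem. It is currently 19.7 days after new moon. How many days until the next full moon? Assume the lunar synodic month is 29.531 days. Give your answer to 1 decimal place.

24.6 days

Full moon occurs at elongation 180°, i.e. at age 29.531 × 180/360 = 14.765 d.
This lunation's full moon (14.765 d) has passed, so add one period: 44.296 − 19.7 = 24.596 days.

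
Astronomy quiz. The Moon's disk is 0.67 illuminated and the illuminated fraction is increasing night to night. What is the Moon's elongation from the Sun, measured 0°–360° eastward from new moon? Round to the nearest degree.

Invert f = (1 − cos θ)/2 to get cos θ = 1 − 2(0.67) = -0.340, hence θ₀ = arccos -0.340 = 109.9°.
Waxing ⇒ before full, so θ = 109.9°.

110°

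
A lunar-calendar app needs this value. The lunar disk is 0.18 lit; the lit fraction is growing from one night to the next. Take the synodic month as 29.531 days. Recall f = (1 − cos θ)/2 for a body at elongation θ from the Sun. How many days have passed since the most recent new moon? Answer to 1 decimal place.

4.1 days

From f = (1 − cos θ)/2: cos θ = 1 − 2×0.18 = 0.640; arccos → 50.2°.
Before full moon the principal value applies: θ = 50.2°.
Age = 29.531 × 50.2°/360° ≈ 4.12 days.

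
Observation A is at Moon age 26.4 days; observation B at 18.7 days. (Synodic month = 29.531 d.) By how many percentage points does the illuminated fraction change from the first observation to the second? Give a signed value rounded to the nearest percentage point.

+73 pp

θ₁ = 360° × 26.4/29.531 = 321.8°, f₁ = (1 − cos θ₁)/2 = 0.107.
θ₂ = 360° × 18.7/29.531 = 228.0°, f₂ = (1 − cos θ₂)/2 = 0.835.
Change = f₂ − f₁ = +0.728 → +73 percentage points.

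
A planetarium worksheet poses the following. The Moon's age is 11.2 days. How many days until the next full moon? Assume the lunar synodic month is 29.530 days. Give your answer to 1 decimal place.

Full moon occurs at elongation 180°, i.e. at age 29.530 × 180/360 = 14.765 d.
So 3.565 days remain (14.765 − 11.2).

3.6 days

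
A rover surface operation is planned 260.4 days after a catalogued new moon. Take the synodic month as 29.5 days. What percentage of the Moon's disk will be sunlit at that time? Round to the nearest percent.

27%

Reduce mod P: 260.4 − 8×29.5 = 24.40 d into the current lunation.
Phase angle: θ = 360°·(24.40 d)/(29.5 d) = 297.8°.
With cos θ = 0.466, the lit fraction is (1 − 0.466)/2 ≈ 0.267, so 27%.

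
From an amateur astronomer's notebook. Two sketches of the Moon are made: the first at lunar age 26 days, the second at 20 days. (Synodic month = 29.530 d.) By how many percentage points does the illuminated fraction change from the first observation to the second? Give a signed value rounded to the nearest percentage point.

+59 pp

θ₁ = 360° × 26/29.530 = 317.0°, f₁ = (1 − cos θ₁)/2 = 0.135.
θ₂ = 360° × 20/29.530 = 243.8°, f₂ = (1 − cos θ₂)/2 = 0.721.
Change = f₂ − f₁ = +0.586 → +59 percentage points.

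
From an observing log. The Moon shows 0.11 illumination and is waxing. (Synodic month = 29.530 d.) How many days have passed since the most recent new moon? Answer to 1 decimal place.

Invert f = (1 − cos θ)/2 to get cos θ = 1 − 2(0.11) = 0.780, hence θ₀ = arccos 0.780 = 38.7°.
Waxing ⇒ before full, so θ = 38.7°.
At 360°/29.530 d per day, 38.7° corresponds to 3.18 days.

3.2 days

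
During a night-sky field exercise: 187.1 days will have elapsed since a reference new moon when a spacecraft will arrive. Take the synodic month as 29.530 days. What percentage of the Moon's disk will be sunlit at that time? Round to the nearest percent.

187.1/29.530 = 6.336 lunations, so 6 complete cycles and 9.92 d into the next.
Phase angle: θ = 360°·(9.92 d)/(29.530 d) = 120.9°.
cos 120.9° = (-0.514), so f = (1 − (-0.514))/2 = 0.757, so 76%.

76%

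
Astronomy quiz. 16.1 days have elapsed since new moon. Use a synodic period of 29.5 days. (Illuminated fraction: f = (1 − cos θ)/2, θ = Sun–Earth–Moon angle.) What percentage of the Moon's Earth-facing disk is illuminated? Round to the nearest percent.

98%

The Moon has covered 16.1/29.5 of its cycle, so θ ≈ 360° × 16.1/29.5 = 196.5°.
cos 196.5° = (-0.959), so f = (1 − (-0.959))/2 = 0.979, so 98%.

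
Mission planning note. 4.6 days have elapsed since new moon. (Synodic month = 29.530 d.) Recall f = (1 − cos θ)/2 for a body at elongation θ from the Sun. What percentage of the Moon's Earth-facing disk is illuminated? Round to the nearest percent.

Elongation θ = 360° × 4.6/29.530 ≈ 56.1°.
Illuminated fraction = (1 − cos 56.1°)/2 = (1 − 0.558)/2 ≈ 0.221, so 22%.

22%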